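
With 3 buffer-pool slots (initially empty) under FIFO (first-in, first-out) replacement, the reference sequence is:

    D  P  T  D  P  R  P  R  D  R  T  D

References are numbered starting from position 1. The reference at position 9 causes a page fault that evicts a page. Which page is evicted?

pos 1: D: miss, frames {D}
pos 2: P: miss, frames {D,P}
pos 3: T: miss, frames {D,P,T}
pos 4: D: hit
pos 5: P: hit
pos 6: R: miss, evict D, frames {P,T,R}
pos 7: P: hit
pos 8: R: hit
pos 9: D: miss, evict P, frames {T,R,D}
At position 9, page P is evicted.

P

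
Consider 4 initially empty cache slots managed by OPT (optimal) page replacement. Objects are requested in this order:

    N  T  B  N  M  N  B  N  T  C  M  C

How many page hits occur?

N → miss, frames {N}
T → miss, frames {N,T}
B → miss, frames {N,T,B}
N → hit
M → miss, frames {N,T,B,M}
N → hit
B → hit
N → hit
T → hit
C → miss, evict B, frames {N,T,M,C}
M → hit
C → hit
Hits: 7.

7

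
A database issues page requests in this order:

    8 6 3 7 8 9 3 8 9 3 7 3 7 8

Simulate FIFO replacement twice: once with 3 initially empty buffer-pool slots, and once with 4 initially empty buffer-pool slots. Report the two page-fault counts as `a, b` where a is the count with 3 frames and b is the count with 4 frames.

9, 6

3 frames: F F F F F F F . . . F . . F → 9 faults.
4 frames: F F F F . F . F . . . . . . → 6 faults.
6 < 9: adding a frame reduced faults, as is typical.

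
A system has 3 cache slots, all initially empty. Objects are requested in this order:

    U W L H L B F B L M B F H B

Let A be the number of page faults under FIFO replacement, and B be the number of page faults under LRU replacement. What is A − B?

Under FIFO: F F F F . F F . F F F F F . → 11 faults.
Under LRU: F F F F . F F . . F . F F . → 9 faults.
A − B = 11 − 9 = 2.

2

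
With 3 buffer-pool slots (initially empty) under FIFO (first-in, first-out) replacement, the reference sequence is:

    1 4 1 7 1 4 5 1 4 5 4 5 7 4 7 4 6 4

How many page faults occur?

8

1: fault, frames {1}
4: fault, frames {1,4}
1: hit
7: fault, frames {1,4,7}
1: hit
4: hit
5: fault, evict 1, frames {4,7,5}
1: fault, evict 4, frames {7,5,1}
4: fault, evict 7, frames {5,1,4}
5: hit
4: hit
5: hit
7: fault, evict 5, frames {1,4,7}
4: hit
7: hit
4: hit
6: fault, evict 1, frames {4,7,6}
4: hit
Page faults: 8.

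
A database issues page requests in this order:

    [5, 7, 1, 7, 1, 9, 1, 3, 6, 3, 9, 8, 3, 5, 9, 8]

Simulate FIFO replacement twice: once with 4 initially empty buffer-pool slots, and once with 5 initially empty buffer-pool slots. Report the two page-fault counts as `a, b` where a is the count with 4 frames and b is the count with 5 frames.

4 frames: F F F . . F . F F . . F . F F . → 9 faults.
5 frames: F F F . . F . F F . . F . F . . → 8 faults.
8 < 9: adding a frame reduced faults, as is typical.

9, 8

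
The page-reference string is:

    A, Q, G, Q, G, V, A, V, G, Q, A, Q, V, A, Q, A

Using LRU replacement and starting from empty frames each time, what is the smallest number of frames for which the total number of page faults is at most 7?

f=1: 16 faults
f=2: 11 faults
f=3: 8 faults
f=4: 4 faults
Smallest f with faults ≤ 7 is 4.

4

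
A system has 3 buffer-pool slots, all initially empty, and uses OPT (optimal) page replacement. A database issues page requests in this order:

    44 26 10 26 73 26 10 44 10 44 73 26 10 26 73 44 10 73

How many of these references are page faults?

7

44: fault, frames {44}
26: fault, frames {44,26}
10: fault, frames {44,26,10}
26: hit
73: fault, evict 44, frames {26,10,73}
26: hit
10: hit
44: fault, evict 26, frames {10,73,44}
10: hit
44: hit
73: hit
26: fault, evict 44, frames {10,73,26}
10: hit
26: hit
73: hit
44: fault, evict 26, frames {10,73,44}
10: hit
73: hit
Page faults: 7.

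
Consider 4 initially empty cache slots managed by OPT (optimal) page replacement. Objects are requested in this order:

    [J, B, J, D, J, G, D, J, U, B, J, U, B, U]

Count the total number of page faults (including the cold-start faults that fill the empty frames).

5

J → fault, frames [J]
B → fault, frames [J, B]
J → hit
D → fault, frames [J, B, D]
J → hit
G → fault, frames [J, B, D, G]
D → hit
J → hit
U → fault, evict G, frames [J, B, D, U]
B → hit
J → hit
U → hit
B → hit
U → hit
Page faults: 5.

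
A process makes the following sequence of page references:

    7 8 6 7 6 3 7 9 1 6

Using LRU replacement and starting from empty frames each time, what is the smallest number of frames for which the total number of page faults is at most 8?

f=1: 10 faults
f=2: 9 faults
f=3: 7 faults
f=4: 7 faults
f=5: 6 faults
f=6: 6 faults
Smallest f with faults ≤ 8 is 3.

3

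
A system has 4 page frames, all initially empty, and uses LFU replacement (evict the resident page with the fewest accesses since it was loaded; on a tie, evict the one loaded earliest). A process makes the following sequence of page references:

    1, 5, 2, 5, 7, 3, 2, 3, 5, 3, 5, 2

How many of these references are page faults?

1: fault, frames {1}
5: fault, frames {1,5}
2: fault, frames {1,5,2}
5: hit
7: fault, frames {1,5,2,7}
3: fault, evict 1, frames {5,2,7,3}
2: hit
3: hit
5: hit
3: hit
5: hit
2: hit
Page faults: 5.

5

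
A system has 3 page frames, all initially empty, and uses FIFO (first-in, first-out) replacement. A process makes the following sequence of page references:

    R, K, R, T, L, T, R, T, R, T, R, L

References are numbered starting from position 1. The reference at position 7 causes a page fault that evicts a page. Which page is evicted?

K

pos 1: R: miss, frames {R}
pos 2: K: miss, frames {R,K}
pos 3: R: hit
pos 4: T: miss, frames {R,K,T}
pos 5: L: miss, evict R, frames {K,T,L}
pos 6: T: hit
pos 7: R: miss, evict K, frames {T,L,R}
At position 7, page K is evicted.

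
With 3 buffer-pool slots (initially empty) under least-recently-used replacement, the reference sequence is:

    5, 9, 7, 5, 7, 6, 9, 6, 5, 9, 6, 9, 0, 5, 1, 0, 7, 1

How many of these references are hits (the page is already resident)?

8

5: miss, frames (5)
9: miss, frames (5 9)
7: miss, frames (5 9 7)
5: hit
7: hit
6: miss, evict 9, frames (5 7 6)
9: miss, evict 5, frames (7 6 9)
6: hit
5: miss, evict 7, frames (9 6 5)
9: hit
6: hit
9: hit
0: miss, evict 5, frames (6 9 0)
5: miss, evict 6, frames (9 0 5)
1: miss, evict 9, frames (0 5 1)
0: hit
7: miss, evict 5, frames (1 0 7)
1: hit
Hits: 8.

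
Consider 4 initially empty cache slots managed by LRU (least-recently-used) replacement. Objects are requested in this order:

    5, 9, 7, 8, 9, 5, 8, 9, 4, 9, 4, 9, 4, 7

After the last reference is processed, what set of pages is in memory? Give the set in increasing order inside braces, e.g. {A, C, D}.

5: fault, frames [5]
9: fault, frames [5, 9]
7: fault, frames [5, 9, 7]
8: fault, frames [5, 9, 7, 8]
9: hit
5: hit
8: hit
9: hit
4: fault, evict 7, frames [5, 8, 9, 4]
9: hit
4: hit
9: hit
4: hit
7: fault, evict 5, frames [8, 9, 4, 7]

{4, 7, 8, 9}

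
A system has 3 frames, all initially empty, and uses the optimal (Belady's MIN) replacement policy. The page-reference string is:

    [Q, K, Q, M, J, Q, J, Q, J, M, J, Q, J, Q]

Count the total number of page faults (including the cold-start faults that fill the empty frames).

Q → fault, frames {Q}
K → fault, frames {Q,K}
Q → hit
M → fault, frames {Q,K,M}
J → fault, evict K, frames {Q,M,J}
Q → hit
J → hit
Q → hit
J → hit
M → hit
J → hit
Q → hit
J → hit
Q → hit
Page faults: 4.

4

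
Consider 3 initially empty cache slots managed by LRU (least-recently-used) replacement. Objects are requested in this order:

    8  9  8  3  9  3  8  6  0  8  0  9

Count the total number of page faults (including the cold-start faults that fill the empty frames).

6

8: fault, frames [8]
9: fault, frames [8, 9]
8: hit
3: fault, frames [9, 8, 3]
9: hit
3: hit
8: hit
6: fault, evict 9, frames [3, 8, 6]
0: fault, evict 3, frames [8, 6, 0]
8: hit
0: hit
9: fault, evict 6, frames [8, 0, 9]
Page faults: 6.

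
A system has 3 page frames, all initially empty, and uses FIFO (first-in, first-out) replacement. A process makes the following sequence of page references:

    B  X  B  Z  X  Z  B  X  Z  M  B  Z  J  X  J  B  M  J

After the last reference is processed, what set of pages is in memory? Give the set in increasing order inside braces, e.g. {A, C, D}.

{J, M, X}

B -> fault, frames [B]
X -> fault, frames [B, X]
B -> hit
Z -> fault, frames [B, X, Z]
X -> hit
Z -> hit
B -> hit
X -> hit
Z -> hit
M -> fault, evict B, frames [X, Z, M]
B -> fault, evict X, frames [Z, M, B]
Z -> hit
J -> fault, evict Z, frames [M, B, J]
X -> fault, evict M, frames [B, J, X]
J -> hit
B -> hit
M -> fault, evict B, frames [J, X, M]
J -> hit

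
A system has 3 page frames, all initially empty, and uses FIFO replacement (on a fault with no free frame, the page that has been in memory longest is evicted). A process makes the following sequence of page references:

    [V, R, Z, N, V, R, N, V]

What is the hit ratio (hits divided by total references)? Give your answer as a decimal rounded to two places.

0.25

V -> miss, frames {V}
R -> miss, frames {V,R}
Z -> miss, frames {V,R,Z}
N -> miss, evict V, frames {R,Z,N}
V -> miss, evict R, frames {Z,N,V}
R -> miss, evict Z, frames {N,V,R}
N -> hit
V -> hit
Hits: 2 of 8 references → 2/8 = 0.2500.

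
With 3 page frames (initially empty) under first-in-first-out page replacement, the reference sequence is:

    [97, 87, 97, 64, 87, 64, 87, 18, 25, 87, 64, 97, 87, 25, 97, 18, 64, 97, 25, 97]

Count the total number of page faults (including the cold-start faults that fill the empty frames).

13

97 → miss, frames [97]
87 → miss, frames [97, 87]
97 → hit
64 → miss, frames [97, 87, 64]
87 → hit
64 → hit
87 → hit
18 → miss, evict 97, frames [87, 64, 18]
25 → miss, evict 87, frames [64, 18, 25]
87 → miss, evict 64, frames [18, 25, 87]
64 → miss, evict 18, frames [25, 87, 64]
97 → miss, evict 25, frames [87, 64, 97]
87 → hit
25 → miss, evict 87, frames [64, 97, 25]
97 → hit
18 → miss, evict 64, frames [97, 25, 18]
64 → miss, evict 97, frames [25, 18, 64]
97 → miss, evict 25, frames [18, 64, 97]
25 → miss, evict 18, frames [64, 97, 25]
97 → hit
Page faults: 13.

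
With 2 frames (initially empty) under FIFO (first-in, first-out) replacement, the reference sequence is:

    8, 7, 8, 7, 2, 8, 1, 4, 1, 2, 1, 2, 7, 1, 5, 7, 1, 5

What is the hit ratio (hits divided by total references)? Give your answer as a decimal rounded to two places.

8 -> miss, frames [8]
7 -> miss, frames [8, 7]
8 -> hit
7 -> hit
2 -> miss, evict 8, frames [7, 2]
8 -> miss, evict 7, frames [2, 8]
1 -> miss, evict 2, frames [8, 1]
4 -> miss, evict 8, frames [1, 4]
1 -> hit
2 -> miss, evict 1, frames [4, 2]
1 -> miss, evict 4, frames [2, 1]
2 -> hit
7 -> miss, evict 2, frames [1, 7]
1 -> hit
5 -> miss, evict 1, frames [7, 5]
7 -> hit
1 -> miss, evict 7, frames [5, 1]
5 -> hit
Hits: 7 of 18 references → 7/18 = 0.3889.

0.39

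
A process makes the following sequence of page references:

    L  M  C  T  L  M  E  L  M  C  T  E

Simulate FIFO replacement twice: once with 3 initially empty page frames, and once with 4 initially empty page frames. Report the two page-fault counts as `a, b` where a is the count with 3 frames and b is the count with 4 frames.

9, 10

3 frames: F F F F F F F . . F F . → 9 faults.
4 frames: F F F F . . F F F F F F → 10 faults.
10 > 9: adding a frame increased faults — Belady's anomaly.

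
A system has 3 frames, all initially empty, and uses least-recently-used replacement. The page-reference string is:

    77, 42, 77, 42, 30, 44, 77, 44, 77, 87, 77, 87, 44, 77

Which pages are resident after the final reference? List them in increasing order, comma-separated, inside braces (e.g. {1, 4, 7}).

{44, 77, 87}

77 -> miss, frames (77)
42 -> miss, frames (77 42)
77 -> hit
42 -> hit
30 -> miss, frames (77 42 30)
44 -> miss, evict 77, frames (42 30 44)
77 -> miss, evict 42, frames (30 44 77)
44 -> hit
77 -> hit
87 -> miss, evict 30, frames (44 77 87)
77 -> hit
87 -> hit
44 -> hit
77 -> hit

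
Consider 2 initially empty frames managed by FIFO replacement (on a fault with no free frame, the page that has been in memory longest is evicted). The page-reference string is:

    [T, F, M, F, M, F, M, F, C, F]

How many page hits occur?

5

T → fault, frames [T]
F → fault, frames [T, F]
M → fault, evict T, frames [F, M]
F → hit
M → hit
F → hit
M → hit
F → hit
C → fault, evict F, frames [M, C]
F → fault, evict M, frames [C, F]
Hits: 5.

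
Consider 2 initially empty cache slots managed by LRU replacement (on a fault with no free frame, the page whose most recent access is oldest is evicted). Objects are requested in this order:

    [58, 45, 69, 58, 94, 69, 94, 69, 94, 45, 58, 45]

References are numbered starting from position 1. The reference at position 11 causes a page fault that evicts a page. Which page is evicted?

94

pos 1: 58: fault, frames {58}
pos 2: 45: fault, frames {58,45}
pos 3: 69: fault, evict 58, frames {45,69}
pos 4: 58: fault, evict 45, frames {69,58}
pos 5: 94: fault, evict 69, frames {58,94}
pos 6: 69: fault, evict 58, frames {94,69}
pos 7: 94: hit
pos 8: 69: hit
pos 9: 94: hit
pos 10: 45: fault, evict 69, frames {94,45}
pos 11: 58: fault, evict 94, frames {45,58}
At position 11, page 94 is evicted.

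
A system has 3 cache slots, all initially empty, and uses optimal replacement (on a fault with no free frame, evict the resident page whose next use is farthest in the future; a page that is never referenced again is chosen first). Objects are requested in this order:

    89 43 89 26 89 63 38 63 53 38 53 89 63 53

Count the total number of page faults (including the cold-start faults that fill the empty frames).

7

89: fault, frames {89}
43: fault, frames {89,43}
89: hit
26: fault, frames {89,43,26}
89: hit
63: fault, evict 26, frames {89,43,63}
38: fault, evict 43, frames {89,63,38}
63: hit
53: fault, evict 63, frames {89,38,53}
38: hit
53: hit
89: hit
63: fault, evict 38, frames {89,53,63}
53: hit
Page faults: 7.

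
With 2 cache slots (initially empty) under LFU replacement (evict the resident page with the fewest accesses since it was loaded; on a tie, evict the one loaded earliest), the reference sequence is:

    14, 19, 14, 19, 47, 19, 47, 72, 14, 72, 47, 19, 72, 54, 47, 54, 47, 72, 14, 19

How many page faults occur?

14

14 → fault, frames {14}
19 → fault, frames {14,19}
14 → hit
19 → hit
47 → fault, evict 14, frames {19,47}
19 → hit
47 → hit
72 → fault, evict 47, frames {19,72}
14 → fault, evict 72, frames {19,14}
72 → fault, evict 14, frames {19,72}
47 → fault, evict 72, frames {19,47}
19 → hit
72 → fault, evict 47, frames {19,72}
54 → fault, evict 72, frames {19,54}
47 → fault, evict 54, frames {19,47}
54 → fault, evict 47, frames {19,54}
47 → fault, evict 54, frames {19,47}
72 → fault, evict 47, frames {19,72}
14 → fault, evict 72, frames {19,14}
19 → hit
Page faults: 14.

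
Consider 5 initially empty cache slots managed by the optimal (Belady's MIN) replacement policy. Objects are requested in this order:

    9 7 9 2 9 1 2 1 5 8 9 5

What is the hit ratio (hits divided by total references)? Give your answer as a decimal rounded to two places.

0.50

9 → fault, frames [9]
7 → fault, frames [9, 7]
9 → hit
2 → fault, frames [9, 7, 2]
9 → hit
1 → fault, frames [9, 7, 2, 1]
2 → hit
1 → hit
5 → fault, frames [9, 7, 2, 1, 5]
8 → fault, evict 1, frames [9, 7, 2, 5, 8]
9 → hit
5 → hit
Hits: 6 of 12 references → 6/12 = 0.5000.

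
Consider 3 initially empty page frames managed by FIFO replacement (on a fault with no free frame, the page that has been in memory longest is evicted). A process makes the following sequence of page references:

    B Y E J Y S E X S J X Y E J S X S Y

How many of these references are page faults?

12

B -> fault, frames (B)
Y -> fault, frames (B Y)
E -> fault, frames (B Y E)
J -> fault, evict B, frames (Y E J)
Y -> hit
S -> fault, evict Y, frames (E J S)
E -> hit
X -> fault, evict E, frames (J S X)
S -> hit
J -> hit
X -> hit
Y -> fault, evict J, frames (S X Y)
E -> fault, evict S, frames (X Y E)
J -> fault, evict X, frames (Y E J)
S -> fault, evict Y, frames (E J S)
X -> fault, evict E, frames (J S X)
S -> hit
Y -> fault, evict J, frames (S X Y)
Page faults: 12.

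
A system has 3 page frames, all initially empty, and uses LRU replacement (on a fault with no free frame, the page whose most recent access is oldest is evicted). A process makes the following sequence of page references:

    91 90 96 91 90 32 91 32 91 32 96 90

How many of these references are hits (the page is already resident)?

91: miss, frames [91]
90: miss, frames [91, 90]
96: miss, frames [91, 90, 96]
91: hit
90: hit
32: miss, evict 96, frames [91, 90, 32]
91: hit
32: hit
91: hit
32: hit
96: miss, evict 90, frames [91, 32, 96]
90: miss, evict 91, frames [32, 96, 90]
Hits: 6.

6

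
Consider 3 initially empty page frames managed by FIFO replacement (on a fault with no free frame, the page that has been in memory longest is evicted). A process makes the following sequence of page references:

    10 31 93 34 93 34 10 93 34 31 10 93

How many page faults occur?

7

10 -> miss, frames [10]
31 -> miss, frames [10, 31]
93 -> miss, frames [10, 31, 93]
34 -> miss, evict 10, frames [31, 93, 34]
93 -> hit
34 -> hit
10 -> miss, evict 31, frames [93, 34, 10]
93 -> hit
34 -> hit
31 -> miss, evict 93, frames [34, 10, 31]
10 -> hit
93 -> miss, evict 34, frames [10, 31, 93]
Page faults: 7.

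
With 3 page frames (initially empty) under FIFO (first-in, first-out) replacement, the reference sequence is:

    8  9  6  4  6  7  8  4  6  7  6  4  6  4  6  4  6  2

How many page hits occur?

9

8: fault, frames {8}
9: fault, frames {8,9}
6: fault, frames {8,9,6}
4: fault, evict 8, frames {9,6,4}
6: hit
7: fault, evict 9, frames {6,4,7}
8: fault, evict 6, frames {4,7,8}
4: hit
6: fault, evict 4, frames {7,8,6}
7: hit
6: hit
4: fault, evict 7, frames {8,6,4}
6: hit
4: hit
6: hit
4: hit
6: hit
2: fault, evict 8, frames {6,4,2}
Hits: 9.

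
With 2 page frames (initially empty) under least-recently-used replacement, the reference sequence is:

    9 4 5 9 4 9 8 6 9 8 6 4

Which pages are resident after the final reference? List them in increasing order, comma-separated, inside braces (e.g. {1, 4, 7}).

9 → miss, frames {9}
4 → miss, frames {9,4}
5 → miss, evict 9, frames {4,5}
9 → miss, evict 4, frames {5,9}
4 → miss, evict 5, frames {9,4}
9 → hit
8 → miss, evict 4, frames {9,8}
6 → miss, evict 9, frames {8,6}
9 → miss, evict 8, frames {6,9}
8 → miss, evict 6, frames {9,8}
6 → miss, evict 9, frames {8,6}
4 → miss, evict 8, frames {6,4}

{4, 6}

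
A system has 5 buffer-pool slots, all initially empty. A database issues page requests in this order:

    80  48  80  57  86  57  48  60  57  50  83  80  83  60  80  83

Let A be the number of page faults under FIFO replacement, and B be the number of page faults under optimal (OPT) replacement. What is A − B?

1

Under FIFO: F F . F F . . F . F F F . . . . → 8 faults.
Under OPT: F F . F F . . F . F F . . . . . → 7 faults.
A − B = 8 − 7 = 1.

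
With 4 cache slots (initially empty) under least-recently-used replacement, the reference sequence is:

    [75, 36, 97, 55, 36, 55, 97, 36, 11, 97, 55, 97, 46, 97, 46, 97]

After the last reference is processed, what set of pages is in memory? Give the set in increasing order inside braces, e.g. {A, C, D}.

{11, 46, 55, 97}

75 -> miss, frames (75)
36 -> miss, frames (75 36)
97 -> miss, frames (75 36 97)
55 -> miss, frames (75 36 97 55)
36 -> hit
55 -> hit
97 -> hit
36 -> hit
11 -> miss, evict 75, frames (55 97 36 11)
97 -> hit
55 -> hit
97 -> hit
46 -> miss, evict 36, frames (11 55 97 46)
97 -> hit
46 -> hit
97 -> hit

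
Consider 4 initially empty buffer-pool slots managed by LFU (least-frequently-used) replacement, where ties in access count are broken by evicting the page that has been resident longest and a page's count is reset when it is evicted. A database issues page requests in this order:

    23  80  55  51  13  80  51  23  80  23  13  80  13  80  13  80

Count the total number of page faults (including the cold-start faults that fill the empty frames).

23 → fault, frames {23}
80 → fault, frames {23,80}
55 → fault, frames {23,80,55}
51 → fault, frames {23,80,55,51}
13 → fault, evict 23, frames {80,55,51,13}
80 → hit
51 → hit
23 → fault, evict 55, frames {80,51,13,23}
80 → hit
23 → hit
13 → hit
80 → hit
13 → hit
80 → hit
13 → hit
80 → hit
Page faults: 6.

6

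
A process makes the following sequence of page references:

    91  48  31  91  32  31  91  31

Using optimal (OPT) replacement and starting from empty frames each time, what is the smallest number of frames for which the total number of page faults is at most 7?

2

f=1: 8 faults
f=2: 5 faults
f=3: 4 faults
f=4: 4 faults
Smallest f with faults ≤ 7 is 2.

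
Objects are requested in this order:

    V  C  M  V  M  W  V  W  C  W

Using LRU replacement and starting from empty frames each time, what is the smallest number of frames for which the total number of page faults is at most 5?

f=1: 10 faults
f=2: 7 faults
f=3: 5 faults
f=4: 4 faults
Smallest f with faults ≤ 5 is 3.

3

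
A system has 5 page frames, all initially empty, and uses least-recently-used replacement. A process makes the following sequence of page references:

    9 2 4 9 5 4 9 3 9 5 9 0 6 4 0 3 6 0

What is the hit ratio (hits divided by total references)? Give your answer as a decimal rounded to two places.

9: miss, frames {9}
2: miss, frames {9,2}
4: miss, frames {9,2,4}
9: hit
5: miss, frames {2,4,9,5}
4: hit
9: hit
3: miss, frames {2,5,4,9,3}
9: hit
5: hit
9: hit
0: miss, evict 2, frames {4,3,5,9,0}
6: miss, evict 4, frames {3,5,9,0,6}
4: miss, evict 3, frames {5,9,0,6,4}
0: hit
3: miss, evict 5, frames {9,6,4,0,3}
6: hit
0: hit
Hits: 9 of 18 references → 9/18 = 0.5000.

0.50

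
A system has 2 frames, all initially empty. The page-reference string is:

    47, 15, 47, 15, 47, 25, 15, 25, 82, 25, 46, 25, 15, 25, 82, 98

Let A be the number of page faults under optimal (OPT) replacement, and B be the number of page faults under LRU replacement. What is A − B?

-1

Under OPT: F F . . . F . . F . F . F . F F → 8 faults.
Under LRU: F F . . . F F . F . F . F . F F → 9 faults.
A − B = 8 − 9 = -1.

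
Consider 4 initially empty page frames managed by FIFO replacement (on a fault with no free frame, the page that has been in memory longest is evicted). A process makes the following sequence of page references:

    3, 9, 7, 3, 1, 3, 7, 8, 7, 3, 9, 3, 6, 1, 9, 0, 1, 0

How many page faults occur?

3 -> fault, frames [3]
9 -> fault, frames [3, 9]
7 -> fault, frames [3, 9, 7]
3 -> hit
1 -> fault, frames [3, 9, 7, 1]
3 -> hit
7 -> hit
8 -> fault, evict 3, frames [9, 7, 1, 8]
7 -> hit
3 -> fault, evict 9, frames [7, 1, 8, 3]
9 -> fault, evict 7, frames [1, 8, 3, 9]
3 -> hit
6 -> fault, evict 1, frames [8, 3, 9, 6]
1 -> fault, evict 8, frames [3, 9, 6, 1]
9 -> hit
0 -> fault, evict 3, frames [9, 6, 1, 0]
1 -> hit
0 -> hit
Page faults: 10.

10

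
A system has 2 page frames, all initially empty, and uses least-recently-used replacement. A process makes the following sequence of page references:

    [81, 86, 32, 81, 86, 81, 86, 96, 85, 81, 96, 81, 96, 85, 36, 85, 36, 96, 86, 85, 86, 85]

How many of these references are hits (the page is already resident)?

8

81 → miss, frames {81}
86 → miss, frames {81,86}
32 → miss, evict 81, frames {86,32}
81 → miss, evict 86, frames {32,81}
86 → miss, evict 32, frames {81,86}
81 → hit
86 → hit
96 → miss, evict 81, frames {86,96}
85 → miss, evict 86, frames {96,85}
81 → miss, evict 96, frames {85,81}
96 → miss, evict 85, frames {81,96}
81 → hit
96 → hit
85 → miss, evict 81, frames {96,85}
36 → miss, evict 96, frames {85,36}
85 → hit
36 → hit
96 → miss, evict 85, frames {36,96}
86 → miss, evict 36, frames {96,86}
85 → miss, evict 96, frames {86,85}
86 → hit
85 → hit
Hits: 8.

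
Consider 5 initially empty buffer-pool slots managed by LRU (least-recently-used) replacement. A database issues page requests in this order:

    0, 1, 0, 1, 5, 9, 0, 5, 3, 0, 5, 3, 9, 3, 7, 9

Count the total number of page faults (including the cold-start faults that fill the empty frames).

0: fault, frames [0]
1: fault, frames [0, 1]
0: hit
1: hit
5: fault, frames [0, 1, 5]
9: fault, frames [0, 1, 5, 9]
0: hit
5: hit
3: fault, frames [1, 9, 0, 5, 3]
0: hit
5: hit
3: hit
9: hit
3: hit
7: fault, evict 1, frames [0, 5, 9, 3, 7]
9: hit
Page faults: 6.

6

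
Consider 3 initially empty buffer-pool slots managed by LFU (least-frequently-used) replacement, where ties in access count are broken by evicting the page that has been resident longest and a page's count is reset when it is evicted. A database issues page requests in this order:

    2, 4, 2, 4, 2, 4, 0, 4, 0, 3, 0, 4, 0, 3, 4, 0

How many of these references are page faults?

7

2: miss, frames (2)
4: miss, frames (2 4)
2: hit
4: hit
2: hit
4: hit
0: miss, frames (2 4 0)
4: hit
0: hit
3: miss, evict 0, frames (2 4 3)
0: miss, evict 3, frames (2 4 0)
4: hit
0: hit
3: miss, evict 0, frames (2 4 3)
4: hit
0: miss, evict 3, frames (2 4 0)
Page faults: 7.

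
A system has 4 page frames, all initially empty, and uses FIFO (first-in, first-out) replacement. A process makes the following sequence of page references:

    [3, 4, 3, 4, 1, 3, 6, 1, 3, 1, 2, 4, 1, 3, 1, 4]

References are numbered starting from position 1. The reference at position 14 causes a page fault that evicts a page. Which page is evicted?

pos 1: 3 -> miss, frames [3]
pos 2: 4 -> miss, frames [3, 4]
pos 3: 3 -> hit
pos 4: 4 -> hit
pos 5: 1 -> miss, frames [3, 4, 1]
pos 6: 3 -> hit
pos 7: 6 -> miss, frames [3, 4, 1, 6]
pos 8: 1 -> hit
pos 9: 3 -> hit
pos 10: 1 -> hit
pos 11: 2 -> miss, evict 3, frames [4, 1, 6, 2]
pos 12: 4 -> hit
pos 13: 1 -> hit
pos 14: 3 -> miss, evict 4, frames [1, 6, 2, 3]
At position 14, page 4 is evicted.

4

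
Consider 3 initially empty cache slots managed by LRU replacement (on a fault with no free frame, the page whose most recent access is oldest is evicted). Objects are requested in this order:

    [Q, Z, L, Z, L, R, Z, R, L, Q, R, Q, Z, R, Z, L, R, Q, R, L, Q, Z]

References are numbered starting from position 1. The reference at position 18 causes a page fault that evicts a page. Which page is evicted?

pos 1: Q -> fault, frames {Q}
pos 2: Z -> fault, frames {Q,Z}
pos 3: L -> fault, frames {Q,Z,L}
pos 4: Z -> hit
pos 5: L -> hit
pos 6: R -> fault, evict Q, frames {Z,L,R}
pos 7: Z -> hit
pos 8: R -> hit
pos 9: L -> hit
pos 10: Q -> fault, evict Z, frames {R,L,Q}
pos 11: R -> hit
pos 12: Q -> hit
pos 13: Z -> fault, evict L, frames {R,Q,Z}
pos 14: R -> hit
pos 15: Z -> hit
pos 16: L -> fault, evict Q, frames {R,Z,L}
pos 17: R -> hit
pos 18: Q -> fault, evict Z, frames {L,R,Q}
At position 18, page Z is evicted.

Z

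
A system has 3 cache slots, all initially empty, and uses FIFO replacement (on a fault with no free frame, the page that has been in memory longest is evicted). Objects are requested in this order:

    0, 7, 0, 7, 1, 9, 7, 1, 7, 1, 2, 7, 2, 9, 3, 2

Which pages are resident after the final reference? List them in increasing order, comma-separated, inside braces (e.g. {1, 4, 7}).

{2, 3, 7}

0 → miss, frames (0)
7 → miss, frames (0 7)
0 → hit
7 → hit
1 → miss, frames (0 7 1)
9 → miss, evict 0, frames (7 1 9)
7 → hit
1 → hit
7 → hit
1 → hit
2 → miss, evict 7, frames (1 9 2)
7 → miss, evict 1, frames (9 2 7)
2 → hit
9 → hit
3 → miss, evict 9, frames (2 7 3)
2 → hit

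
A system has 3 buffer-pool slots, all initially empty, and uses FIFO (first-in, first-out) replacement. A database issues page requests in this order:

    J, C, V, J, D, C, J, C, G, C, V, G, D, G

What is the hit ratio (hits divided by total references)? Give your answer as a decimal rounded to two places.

J: fault, frames [J]
C: fault, frames [J, C]
V: fault, frames [J, C, V]
J: hit
D: fault, evict J, frames [C, V, D]
C: hit
J: fault, evict C, frames [V, D, J]
C: fault, evict V, frames [D, J, C]
G: fault, evict D, frames [J, C, G]
C: hit
V: fault, evict J, frames [C, G, V]
G: hit
D: fault, evict C, frames [G, V, D]
G: hit
Hits: 5 of 14 references → 5/14 = 0.3571.

0.36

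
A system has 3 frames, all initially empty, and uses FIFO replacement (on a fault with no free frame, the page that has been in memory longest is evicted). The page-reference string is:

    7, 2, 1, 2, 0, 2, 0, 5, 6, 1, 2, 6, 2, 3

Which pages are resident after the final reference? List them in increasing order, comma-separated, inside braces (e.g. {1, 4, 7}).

7: miss, frames {7}
2: miss, frames {7,2}
1: miss, frames {7,2,1}
2: hit
0: miss, evict 7, frames {2,1,0}
2: hit
0: hit
5: miss, evict 2, frames {1,0,5}
6: miss, evict 1, frames {0,5,6}
1: miss, evict 0, frames {5,6,1}
2: miss, evict 5, frames {6,1,2}
6: hit
2: hit
3: miss, evict 6, frames {1,2,3}

{1, 2, 3}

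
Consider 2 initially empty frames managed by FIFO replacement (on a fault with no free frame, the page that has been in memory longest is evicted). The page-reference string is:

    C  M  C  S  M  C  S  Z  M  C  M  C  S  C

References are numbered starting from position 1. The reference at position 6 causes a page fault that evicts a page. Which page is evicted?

pos 1: C -> fault, frames (C)
pos 2: M -> fault, frames (C M)
pos 3: C -> hit
pos 4: S -> fault, evict C, frames (M S)
pos 5: M -> hit
pos 6: C -> fault, evict M, frames (S C)
At position 6, page M is evicted.

M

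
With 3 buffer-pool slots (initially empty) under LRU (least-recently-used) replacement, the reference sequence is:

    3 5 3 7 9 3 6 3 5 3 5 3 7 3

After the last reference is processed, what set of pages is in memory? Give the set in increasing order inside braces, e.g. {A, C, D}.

{3, 5, 7}

3: miss, frames {3}
5: miss, frames {3,5}
3: hit
7: miss, frames {5,3,7}
9: miss, evict 5, frames {3,7,9}
3: hit
6: miss, evict 7, frames {9,3,6}
3: hit
5: miss, evict 9, frames {6,3,5}
3: hit
5: hit
3: hit
7: miss, evict 6, frames {5,3,7}
3: hit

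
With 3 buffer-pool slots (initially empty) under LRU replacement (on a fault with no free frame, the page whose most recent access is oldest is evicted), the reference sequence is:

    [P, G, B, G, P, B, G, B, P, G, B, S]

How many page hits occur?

8

P: miss, frames {P}
G: miss, frames {P,G}
B: miss, frames {P,G,B}
G: hit
P: hit
B: hit
G: hit
B: hit
P: hit
G: hit
B: hit
S: miss, evict P, frames {G,B,S}
Hits: 8.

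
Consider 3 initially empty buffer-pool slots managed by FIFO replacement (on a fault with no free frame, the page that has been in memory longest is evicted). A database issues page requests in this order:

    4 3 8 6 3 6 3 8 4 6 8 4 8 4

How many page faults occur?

5

4 -> fault, frames [4]
3 -> fault, frames [4, 3]
8 -> fault, frames [4, 3, 8]
6 -> fault, evict 4, frames [3, 8, 6]
3 -> hit
6 -> hit
3 -> hit
8 -> hit
4 -> fault, evict 3, frames [8, 6, 4]
6 -> hit
8 -> hit
4 -> hit
8 -> hit
4 -> hit
Page faults: 5.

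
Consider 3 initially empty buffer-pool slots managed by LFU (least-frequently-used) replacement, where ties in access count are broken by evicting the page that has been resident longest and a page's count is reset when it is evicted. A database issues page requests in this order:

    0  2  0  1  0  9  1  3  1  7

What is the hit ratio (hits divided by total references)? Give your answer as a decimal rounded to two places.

0: miss, frames (0)
2: miss, frames (0 2)
0: hit
1: miss, frames (0 2 1)
0: hit
9: miss, evict 2, frames (0 1 9)
1: hit
3: miss, evict 9, frames (0 1 3)
1: hit
7: miss, evict 3, frames (0 1 7)
Hits: 4 of 10 references → 4/10 = 0.4000.

0.40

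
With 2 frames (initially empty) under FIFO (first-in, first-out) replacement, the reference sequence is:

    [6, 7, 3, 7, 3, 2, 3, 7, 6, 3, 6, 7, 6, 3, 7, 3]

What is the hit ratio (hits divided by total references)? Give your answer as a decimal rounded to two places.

0.31

6 -> fault, frames (6)
7 -> fault, frames (6 7)
3 -> fault, evict 6, frames (7 3)
7 -> hit
3 -> hit
2 -> fault, evict 7, frames (3 2)
3 -> hit
7 -> fault, evict 3, frames (2 7)
6 -> fault, evict 2, frames (7 6)
3 -> fault, evict 7, frames (6 3)
6 -> hit
7 -> fault, evict 6, frames (3 7)
6 -> fault, evict 3, frames (7 6)
3 -> fault, evict 7, frames (6 3)
7 -> fault, evict 6, frames (3 7)
3 -> hit
Hits: 5 of 16 references → 5/16 = 0.3125.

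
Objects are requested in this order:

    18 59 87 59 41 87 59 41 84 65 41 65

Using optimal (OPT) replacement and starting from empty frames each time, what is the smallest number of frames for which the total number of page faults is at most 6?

f=1: 12 faults
f=2: 7 faults
f=3: 6 faults
f=4: 6 faults
f=5: 6 faults
f=6: 6 faults
Smallest f with faults ≤ 6 is 3.

3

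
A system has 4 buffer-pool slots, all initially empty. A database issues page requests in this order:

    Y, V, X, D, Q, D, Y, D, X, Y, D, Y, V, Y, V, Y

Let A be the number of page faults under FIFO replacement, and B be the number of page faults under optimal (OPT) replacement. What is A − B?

Under FIFO: F F F F F . F . . . . . F . . . → 7 faults.
Under OPT: F F F F F . . . . . . . F . . . → 6 faults.
A − B = 7 − 6 = 1.

1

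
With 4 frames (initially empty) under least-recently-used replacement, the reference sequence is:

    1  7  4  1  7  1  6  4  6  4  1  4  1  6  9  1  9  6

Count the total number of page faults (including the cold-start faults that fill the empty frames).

5

1: fault, frames {1}
7: fault, frames {1,7}
4: fault, frames {1,7,4}
1: hit
7: hit
1: hit
6: fault, frames {4,7,1,6}
4: hit
6: hit
4: hit
1: hit
4: hit
1: hit
6: hit
9: fault, evict 7, frames {4,1,6,9}
1: hit
9: hit
6: hit
Page faults: 5.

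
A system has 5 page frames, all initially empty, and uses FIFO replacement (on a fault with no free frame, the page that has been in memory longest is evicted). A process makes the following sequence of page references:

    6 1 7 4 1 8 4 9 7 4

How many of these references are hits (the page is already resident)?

4

6 -> fault, frames [6]
1 -> fault, frames [6, 1]
7 -> fault, frames [6, 1, 7]
4 -> fault, frames [6, 1, 7, 4]
1 -> hit
8 -> fault, frames [6, 1, 7, 4, 8]
4 -> hit
9 -> fault, evict 6, frames [1, 7, 4, 8, 9]
7 -> hit
4 -> hit
Hits: 4.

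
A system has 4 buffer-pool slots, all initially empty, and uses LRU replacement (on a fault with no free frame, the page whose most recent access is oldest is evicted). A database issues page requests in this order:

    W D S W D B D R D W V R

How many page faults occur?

W -> fault, frames {W}
D -> fault, frames {W,D}
S -> fault, frames {W,D,S}
W -> hit
D -> hit
B -> fault, frames {S,W,D,B}
D -> hit
R -> fault, evict S, frames {W,B,D,R}
D -> hit
W -> hit
V -> fault, evict B, frames {R,D,W,V}
R -> hit
Page faults: 6.

6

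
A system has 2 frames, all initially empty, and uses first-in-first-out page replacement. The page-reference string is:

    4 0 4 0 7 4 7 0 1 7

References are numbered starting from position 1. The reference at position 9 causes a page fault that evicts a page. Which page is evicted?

pos 1: 4 -> fault, frames {4}
pos 2: 0 -> fault, frames {4,0}
pos 3: 4 -> hit
pos 4: 0 -> hit
pos 5: 7 -> fault, evict 4, frames {0,7}
pos 6: 4 -> fault, evict 0, frames {7,4}
pos 7: 7 -> hit
pos 8: 0 -> fault, evict 7, frames {4,0}
pos 9: 1 -> fault, evict 4, frames {0,1}
At position 9, page 4 is evicted.

4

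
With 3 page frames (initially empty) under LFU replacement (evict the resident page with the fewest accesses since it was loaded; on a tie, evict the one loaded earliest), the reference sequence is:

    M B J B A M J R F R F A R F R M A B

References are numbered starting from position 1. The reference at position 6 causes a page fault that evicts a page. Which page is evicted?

J

pos 1: M: miss, frames (M)
pos 2: B: miss, frames (M B)
pos 3: J: miss, frames (M B J)
pos 4: B: hit
pos 5: A: miss, evict M, frames (B J A)
pos 6: M: miss, evict J, frames (B A M)
At position 6, page J is evicted.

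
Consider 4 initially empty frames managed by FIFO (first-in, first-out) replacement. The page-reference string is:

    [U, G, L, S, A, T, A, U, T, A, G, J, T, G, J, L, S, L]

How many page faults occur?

11

U -> fault, frames (U)
G -> fault, frames (U G)
L -> fault, frames (U G L)
S -> fault, frames (U G L S)
A -> fault, evict U, frames (G L S A)
T -> fault, evict G, frames (L S A T)
A -> hit
U -> fault, evict L, frames (S A T U)
T -> hit
A -> hit
G -> fault, evict S, frames (A T U G)
J -> fault, evict A, frames (T U G J)
T -> hit
G -> hit
J -> hit
L -> fault, evict T, frames (U G J L)
S -> fault, evict U, frames (G J L S)
L -> hit
Page faults: 11.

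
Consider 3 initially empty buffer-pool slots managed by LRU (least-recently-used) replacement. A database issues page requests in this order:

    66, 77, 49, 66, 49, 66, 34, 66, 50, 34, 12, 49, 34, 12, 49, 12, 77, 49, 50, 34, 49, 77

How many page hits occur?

11

66: fault, frames (66)
77: fault, frames (66 77)
49: fault, frames (66 77 49)
66: hit
49: hit
66: hit
34: fault, evict 77, frames (49 66 34)
66: hit
50: fault, evict 49, frames (34 66 50)
34: hit
12: fault, evict 66, frames (50 34 12)
49: fault, evict 50, frames (34 12 49)
34: hit
12: hit
49: hit
12: hit
77: fault, evict 34, frames (49 12 77)
49: hit
50: fault, evict 12, frames (77 49 50)
34: fault, evict 77, frames (49 50 34)
49: hit
77: fault, evict 50, frames (34 49 77)
Hits: 11.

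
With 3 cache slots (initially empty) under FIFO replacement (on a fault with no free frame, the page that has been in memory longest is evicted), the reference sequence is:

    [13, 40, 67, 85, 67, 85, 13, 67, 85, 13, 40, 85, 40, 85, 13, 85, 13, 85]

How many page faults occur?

13 → fault, frames {13}
40 → fault, frames {13,40}
67 → fault, frames {13,40,67}
85 → fault, evict 13, frames {40,67,85}
67 → hit
85 → hit
13 → fault, evict 40, frames {67,85,13}
67 → hit
85 → hit
13 → hit
40 → fault, evict 67, frames {85,13,40}
85 → hit
40 → hit
85 → hit
13 → hit
85 → hit
13 → hit
85 → hit
Page faults: 6.

6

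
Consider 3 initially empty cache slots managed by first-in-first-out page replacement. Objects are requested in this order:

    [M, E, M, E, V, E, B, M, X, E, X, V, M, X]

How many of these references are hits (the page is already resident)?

M -> fault, frames {M}
E -> fault, frames {M,E}
M -> hit
E -> hit
V -> fault, frames {M,E,V}
E -> hit
B -> fault, evict M, frames {E,V,B}
M -> fault, evict E, frames {V,B,M}
X -> fault, evict V, frames {B,M,X}
E -> fault, evict B, frames {M,X,E}
X -> hit
V -> fault, evict M, frames {X,E,V}
M -> fault, evict X, frames {E,V,M}
X -> fault, evict E, frames {V,M,X}
Hits: 4.

4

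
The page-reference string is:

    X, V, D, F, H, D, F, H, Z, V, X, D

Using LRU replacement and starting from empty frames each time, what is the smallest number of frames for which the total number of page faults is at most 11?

f=1: 12 faults
f=2: 12 faults
f=3: 9 faults
f=4: 9 faults
f=5: 8 faults
f=6: 6 faults
Smallest f with faults ≤ 11 is 3.

3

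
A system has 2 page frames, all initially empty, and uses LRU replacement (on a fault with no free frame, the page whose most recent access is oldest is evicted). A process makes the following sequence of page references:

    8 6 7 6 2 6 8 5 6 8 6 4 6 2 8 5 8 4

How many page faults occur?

8: fault, frames {8}
6: fault, frames {8,6}
7: fault, evict 8, frames {6,7}
6: hit
2: fault, evict 7, frames {6,2}
6: hit
8: fault, evict 2, frames {6,8}
5: fault, evict 6, frames {8,5}
6: fault, evict 8, frames {5,6}
8: fault, evict 5, frames {6,8}
6: hit
4: fault, evict 8, frames {6,4}
6: hit
2: fault, evict 4, frames {6,2}
8: fault, evict 6, frames {2,8}
5: fault, evict 2, frames {8,5}
8: hit
4: fault, evict 5, frames {8,4}
Page faults: 13.

13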